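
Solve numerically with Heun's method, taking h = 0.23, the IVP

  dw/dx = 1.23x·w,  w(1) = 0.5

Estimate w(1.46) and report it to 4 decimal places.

Heun: k1 = f(x_n, w_n); k2 = f(x_n + h, w_n + h·k1); w_{n+1} = w_n + (h/2)·(k1 + k2).
x=1.000000, w=0.500000:
  k1 = f(1.000000, 0.500000) = 0.615000
  k2 = f(1.230000, 0.641450) = 0.970450
  w ← 0.500000 + (0.23/2)·(0.615000 + 0.970450) = 0.682327
x=1.230000, w=0.682327:
  k1 = f(1.230000, 0.682327) = 1.032292
  k2 = f(1.460000, 0.919754) = 1.651694
  w ← 0.682327 + (0.23/2)·(1.032292 + 1.651694) = 0.990985
w(1.46) ≈ 0.9910

0.9910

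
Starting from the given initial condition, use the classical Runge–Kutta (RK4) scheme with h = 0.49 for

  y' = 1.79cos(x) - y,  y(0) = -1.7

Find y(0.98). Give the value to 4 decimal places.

0.2667

RK4: k1 = f(x_n, y_n); k2 = f(x_n + h/2, y_n + (h/2)·k1); k3 = f(x_n + h/2, y_n + (h/2)·k2); k4 = f(x_n + h, y_n + h·k3); y_{n+1} = y_n + (h/6)·(k1 + 2k2 + 2k3 + k4).
x=0.000000, y=-1.700000:
  k1 = f(0.000000, -1.700000) = 3.490000
  k2 = f(0.245000, -0.844950) = 2.581496
  k3 = f(0.245000, -1.067534) = 2.804079
  k4 = f(0.490000, -0.326001) = 1.905377
  y ← -1.700000 + (0.49/6)·(k1 + 2k2 + 2k3 + k4) = -0.379734
x=0.490000, y=-0.379734:
  k1 = f(0.490000, -0.379734) = 1.959109
  k2 = f(0.735000, 0.100248) = 1.227629
  k3 = f(0.735000, -0.078965) = 1.406842
  k4 = f(0.980000, 0.309619) = 0.687452
  y ← -0.379734 + (0.49/6)·(k1 + 2k2 + 2k3 + k4) = 0.266699
y(0.98) ≈ 0.2667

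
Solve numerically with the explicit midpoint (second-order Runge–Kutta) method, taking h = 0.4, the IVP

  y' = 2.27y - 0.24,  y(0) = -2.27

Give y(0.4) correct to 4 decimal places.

-5.4065

Midpoint: k1 = f(t_n, y_n); k2 = f(t_n + h/2, y_n + (h/2)·k1); y_{n+1} = y_n + h·k2.
t=0.000000, y=-2.270000:
  k1 = f(0.000000, -2.270000) = -5.392900
  k2 = f(0.200000, -3.348580) = -7.841277
  y ← -2.270000 + 0.4·(-7.841277) = -5.406511
y(0.4) ≈ -5.4065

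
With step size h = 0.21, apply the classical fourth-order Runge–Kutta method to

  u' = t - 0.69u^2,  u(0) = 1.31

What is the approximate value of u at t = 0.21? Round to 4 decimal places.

RK4: k1 = f(t_n, u_n); k2 = f(t_n + h/2, u_n + (h/2)·k1); k3 = f(t_n + h/2, u_n + (h/2)·k2); k4 = f(t_n + h, u_n + h·k3); u_{n+1} = u_n + (h/6)·(k1 + 2k2 + 2k3 + k4).
t=0.000000, u=1.310000:
  k1 = f(0.000000, 1.310000) = -1.184109
  k2 = f(0.105000, 1.185669) = -0.865009
  k3 = f(0.105000, 1.219174) = -0.920606
  k4 = f(0.210000, 1.116673) = -0.650401
  u ← 1.310000 + (0.21/6)·(k1 + 2k2 + 2k3 + k4) = 1.120799
u(0.21) ≈ 1.1208

1.1208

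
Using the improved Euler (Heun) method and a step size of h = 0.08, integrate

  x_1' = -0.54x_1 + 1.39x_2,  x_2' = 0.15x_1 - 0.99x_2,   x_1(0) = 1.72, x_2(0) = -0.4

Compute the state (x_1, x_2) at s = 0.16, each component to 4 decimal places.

Heun on (x_1,x_2): k1 = f(s_n, state_n); k2 = f(s_n + h, state_n + h·k1); state_{n+1} = state_n + (h/2)·(k1 + k2).
0.000000: (1.720000, -0.400000)
  k1 = (-1.484800, 0.654000)
  predictor → (1.601216, -0.347680)
  k2 = (-1.347932, 0.584386)
  → (1.606691, -0.350465)
0.080000: (1.606691, -0.350465)
  k1 = (-1.354759, 0.587964)
  predictor → (1.498310, -0.303427)
  k2 = (-1.230852, 0.525140)
  → (1.503266, -0.305940)
(x_1(0.16), x_2(0.16)) ≈ (1.5033, -0.3059)

1.5033, -0.3059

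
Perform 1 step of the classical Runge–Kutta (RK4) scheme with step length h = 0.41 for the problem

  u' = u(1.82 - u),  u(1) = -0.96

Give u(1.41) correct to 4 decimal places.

RK4: k1 = f(s_n, u_n); k2 = f(s_n + h/2, u_n + (h/2)·k1); k3 = f(s_n + h/2, u_n + (h/2)·k2); k4 = f(s_n + h, u_n + h·k3); u_{n+1} = u_n + (h/6)·(k1 + 2k2 + 2k3 + k4).
s=1.000000, u=-0.960000:
  k1 = f(1.000000, -0.960000) = -2.668800
  k2 = f(1.205000, -1.507104) = -5.014292
  k3 = f(1.205000, -1.987930) = -7.569897
  k4 = f(1.410000, -4.063658) = -23.909172
  u ← -0.960000 + (0.41/6)·(k1 + 2k2 + 2k3 + k4) = -4.496001
u(1.41) ≈ -4.4960

-4.4960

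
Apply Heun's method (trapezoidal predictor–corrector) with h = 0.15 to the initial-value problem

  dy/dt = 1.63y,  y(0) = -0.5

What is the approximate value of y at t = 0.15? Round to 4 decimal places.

-0.6372

Heun: k1 = f(t_n, y_n); k2 = f(t_n + h, y_n + h·k1); y_{n+1} = y_n + (h/2)·(k1 + k2).
t=0.000000, y=-0.500000:
  k1 = f(0.000000, -0.500000) = -0.815000
  k2 = f(0.150000, -0.622250) = -1.014267
  y ← -0.500000 + (0.15/2)·(-0.815000 + (-1.014267)) = -0.637195
y(0.15) ≈ -0.6372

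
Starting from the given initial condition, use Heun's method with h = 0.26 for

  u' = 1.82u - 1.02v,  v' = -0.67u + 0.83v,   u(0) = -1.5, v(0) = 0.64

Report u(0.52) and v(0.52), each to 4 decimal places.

Heun on (u,v): k1 = f(x_n, state_n); k2 = f(x_n + h, state_n + h·k1); state_{n+1} = state_n + (h/2)·(k1 + k2).
0.000000: (-1.500000, 0.640000)
  k1 = (-3.382800, 1.536200)
  predictor → (-2.379528, 1.039412)
  k2 = (-5.390941, 2.456996)
  → (-2.640586, 1.159115)
0.260000: (-2.640586, 1.159115)
  k1 = (-5.988165, 2.731259)
  predictor → (-4.197509, 1.869243)
  k2 = (-9.546094, 4.363803)
  → (-4.660040, 2.081473)
(u(0.52), v(0.52)) ≈ (-4.6600, 2.0815)

-4.6600, 2.0815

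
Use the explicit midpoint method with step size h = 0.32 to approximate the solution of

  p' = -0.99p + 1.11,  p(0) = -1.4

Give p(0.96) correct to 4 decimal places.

Midpoint: k1 = f(x_n, p_n); k2 = f(x_n + h/2, p_n + (h/2)·k1); p_{n+1} = p_n + h·k2.
x=0.000000, p=-1.400000:
  k1 = f(0.000000, -1.400000) = 2.496000
  k2 = f(0.160000, -1.000640) = 2.100634
  p ← -1.400000 + 0.32·2.100634 = -0.727797
x=0.320000, p=-0.727797:
  k1 = f(0.320000, -0.727797) = 1.830519
  k2 = f(0.480000, -0.434914) = 1.540565
  p ← -0.727797 + 0.32·1.540565 = -0.234816
x=0.640000, p=-0.234816:
  k1 = f(0.640000, -0.234816) = 1.342468
  k2 = f(0.800000, -0.020022) = 1.129821
  p ← -0.234816 + 0.32·1.129821 = 0.126726
p(0.96) ≈ 0.1267

0.1267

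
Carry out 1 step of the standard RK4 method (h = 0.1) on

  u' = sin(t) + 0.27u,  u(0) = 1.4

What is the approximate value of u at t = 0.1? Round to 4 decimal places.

RK4: k1 = f(t_n, u_n); k2 = f(t_n + h/2, u_n + (h/2)·k1); k3 = f(t_n + h/2, u_n + (h/2)·k2); k4 = f(t_n + h, u_n + h·k3); u_{n+1} = u_n + (h/6)·(k1 + 2k2 + 2k3 + k4).
t=0.000000, u=1.400000:
  k1 = f(0.000000, 1.400000) = 0.378000
  k2 = f(0.050000, 1.418900) = 0.433082
  k3 = f(0.050000, 1.421654) = 0.433826
  k4 = f(0.100000, 1.443383) = 0.489547
  u ← 1.400000 + (0.1/6)·(k1 + 2k2 + 2k3 + k4) = 1.443356
u(0.1) ≈ 1.4434

1.4434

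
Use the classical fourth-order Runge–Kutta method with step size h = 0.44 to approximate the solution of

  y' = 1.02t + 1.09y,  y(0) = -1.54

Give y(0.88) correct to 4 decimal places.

-3.4599

RK4: k1 = f(t_n, y_n); k2 = f(t_n + h/2, y_n + (h/2)·k1); k3 = f(t_n + h/2, y_n + (h/2)·k2); k4 = f(t_n + h, y_n + h·k3); y_{n+1} = y_n + (h/6)·(k1 + 2k2 + 2k3 + k4).
t=0.000000, y=-1.540000:
  k1 = f(0.000000, -1.540000) = -1.678600
  k2 = f(0.220000, -1.909292) = -1.856728
  k3 = f(0.220000, -1.948480) = -1.899443
  k4 = f(0.440000, -2.375755) = -2.140773
  y ← -1.540000 + (0.44/6)·(k1 + 2k2 + 2k3 + k4) = -2.370993
t=0.440000, y=-2.370993:
  k1 = f(0.440000, -2.370993) = -2.135582
  k2 = f(0.660000, -2.840821) = -2.423294
  k3 = f(0.660000, -2.904117) = -2.492288
  k4 = f(0.880000, -3.467599) = -2.882083
  y ← -2.370993 + (0.44/6)·(k1 + 2k2 + 2k3 + k4) = -3.459907
y(0.88) ≈ -3.4599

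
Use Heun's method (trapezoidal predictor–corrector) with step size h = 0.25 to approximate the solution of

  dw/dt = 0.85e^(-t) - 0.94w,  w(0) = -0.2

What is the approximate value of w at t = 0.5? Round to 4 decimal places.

Heun: k1 = f(t_n, w_n); k2 = f(t_n + h, w_n + h·k1); w_{n+1} = w_n + (h/2)·(k1 + k2).
t=0.000000, w=-0.200000:
  k1 = f(0.000000, -0.200000) = 1.038000
  k2 = f(0.250000, 0.059500) = 0.606051
  w ← -0.200000 + (0.25/2)·(1.038000 + 0.606051) = 0.005506
t=0.250000, w=0.005506:
  k1 = f(0.250000, 0.005506) = 0.656805
  k2 = f(0.500000, 0.169708) = 0.356026
  w ← 0.005506 + (0.25/2)·(0.656805 + 0.356026) = 0.132110
w(0.5) ≈ 0.1321

0.1321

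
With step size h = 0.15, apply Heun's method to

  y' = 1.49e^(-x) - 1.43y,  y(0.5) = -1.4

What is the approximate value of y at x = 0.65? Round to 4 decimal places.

-1.0203

Heun: k1 = f(x_n, y_n); k2 = f(x_n + h, y_n + h·k1); y_{n+1} = y_n + (h/2)·(k1 + k2).
x=0.500000, y=-1.400000:
  k1 = f(0.500000, -1.400000) = 2.905731
  k2 = f(0.650000, -0.964140) = 2.156569
  y ← -1.400000 + (0.15/2)·(2.905731 + 2.156569) = -1.020328
y(0.65) ≈ -1.0203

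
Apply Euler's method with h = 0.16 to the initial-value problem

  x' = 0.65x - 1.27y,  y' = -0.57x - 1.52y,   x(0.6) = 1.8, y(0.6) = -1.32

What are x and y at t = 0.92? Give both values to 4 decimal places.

2.7263, -1.0860

Euler on (x,y): x_{n+1} = x_n + h·x', y_{n+1} = y_n + h·y'.
0.600000: (1.800000, -1.320000); f=(2.846400, 0.980400) → (2.255424, -1.163136)
0.760000: (2.255424, -1.163136); f=(2.943208, 0.482375) → (2.726337, -1.085956)
(x(0.92), y(0.92)) ≈ (2.7263, -1.0860)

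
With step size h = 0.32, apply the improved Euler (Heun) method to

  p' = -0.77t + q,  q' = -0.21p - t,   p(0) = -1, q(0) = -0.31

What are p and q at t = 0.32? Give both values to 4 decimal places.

Heun on (p,q): k1 = f(t_n, state_n); k2 = f(t_n + h, state_n + h·k1); state_{n+1} = state_n + (h/2)·(k1 + k2).
0.000000: (-1.000000, -0.310000)
  k1 = (-0.310000, 0.210000)
  predictor → (-1.099200, -0.242800)
  k2 = (-0.489200, -0.089168)
  → (-1.127872, -0.290667)
(p(0.32), q(0.32)) ≈ (-1.1279, -0.2907)

-1.1279, -0.2907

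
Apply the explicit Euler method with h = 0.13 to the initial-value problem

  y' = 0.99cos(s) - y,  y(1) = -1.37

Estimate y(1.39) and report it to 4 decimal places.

-0.7624

Euler: y_{n+1} = y_n + h·f(s_n, y_n).
s=1.000000, y=-1.370000: f=1.904899 → y ← -1.370000 + 0.13·1.904899 = -1.122363
s=1.130000, y=-1.122363: f=1.544756 → y ← -1.122363 + 0.13·1.544756 = -0.921545
s=1.260000, y=-0.921545: f=1.224304 → y ← -0.921545 + 0.13·1.224304 = -0.762385
y(1.39) ≈ -0.7624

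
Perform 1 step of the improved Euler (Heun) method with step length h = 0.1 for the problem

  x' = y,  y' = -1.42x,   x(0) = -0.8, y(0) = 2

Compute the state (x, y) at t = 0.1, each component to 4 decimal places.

-0.5943, 2.0994

Heun on (x,y): k1 = f(t_n, state_n); k2 = f(t_n + h, state_n + h·k1); state_{n+1} = state_n + (h/2)·(k1 + k2).
0.000000: (-0.800000, 2.000000)
  k1 = (2.000000, 1.136000)
  predictor → (-0.600000, 2.113600)
  k2 = (2.113600, 0.852000)
  → (-0.594320, 2.099400)
(x(0.1), y(0.1)) ≈ (-0.5943, 2.0994)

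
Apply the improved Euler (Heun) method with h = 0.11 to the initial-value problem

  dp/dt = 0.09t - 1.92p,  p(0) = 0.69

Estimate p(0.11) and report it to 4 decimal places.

Heun: k1 = f(t_n, p_n); k2 = f(t_n + h, p_n + h·k1); p_{n+1} = p_n + (h/2)·(k1 + k2).
t=0.000000, p=0.690000:
  k1 = f(0.000000, 0.690000) = -1.324800
  k2 = f(0.110000, 0.544272) = -1.035102
  p ← 0.690000 + (0.11/2)·(-1.324800 + (-1.035102)) = 0.560205
p(0.11) ≈ 0.5602

0.5602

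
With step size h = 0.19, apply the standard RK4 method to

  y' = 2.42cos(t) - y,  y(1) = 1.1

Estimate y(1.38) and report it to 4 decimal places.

1.0264

RK4: k1 = f(t_n, y_n); k2 = f(t_n + h/2, y_n + (h/2)·k1); k3 = f(t_n + h/2, y_n + (h/2)·k2); k4 = f(t_n + h, y_n + h·k3); y_{n+1} = y_n + (h/6)·(k1 + 2k2 + 2k3 + k4).
t=1.000000, y=1.100000:
  k1 = f(1.000000, 1.100000) = 0.207532
  k2 = f(1.095000, 1.119716) = -0.011243
  k3 = f(1.095000, 1.098932) = 0.009541
  k4 = f(1.190000, 1.101813) = -0.202396
  y ← 1.100000 + (0.19/6)·(k1 + 2k2 + 2k3 + k4) = 1.100055
t=1.190000, y=1.100055:
  k1 = f(1.190000, 1.100055) = -0.200638
  k2 = f(1.285000, 1.080994) = -0.398744
  k3 = f(1.285000, 1.062174) = -0.379924
  k4 = f(1.380000, 1.027869) = -0.568938
  y ← 1.100055 + (0.19/6)·(k1 + 2k2 + 2k3 + k4) = 1.026369
y(1.38) ≈ 1.0264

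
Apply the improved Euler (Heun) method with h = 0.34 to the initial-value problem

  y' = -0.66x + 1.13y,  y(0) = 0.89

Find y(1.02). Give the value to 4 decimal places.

Heun: k1 = f(x_n, y_n); k2 = f(x_n + h, y_n + h·k1); y_{n+1} = y_n + (h/2)·(k1 + k2).
x=0.000000, y=0.890000:
  k1 = f(0.000000, 0.890000) = 1.005700
  k2 = f(0.340000, 1.231938) = 1.167690
  y ← 0.890000 + (0.34/2)·(1.005700 + 1.167690) = 1.259476
x=0.340000, y=1.259476:
  k1 = f(0.340000, 1.259476) = 1.198808
  k2 = f(0.680000, 1.667071) = 1.434990
  y ← 1.259476 + (0.34/2)·(1.198808 + 1.434990) = 1.707222
x=0.680000, y=1.707222:
  k1 = f(0.680000, 1.707222) = 1.480361
  k2 = f(1.020000, 2.210545) = 1.824716
  y ← 1.707222 + (0.34/2)·(1.480361 + 1.824716) = 2.269085
y(1.02) ≈ 2.2691

2.2691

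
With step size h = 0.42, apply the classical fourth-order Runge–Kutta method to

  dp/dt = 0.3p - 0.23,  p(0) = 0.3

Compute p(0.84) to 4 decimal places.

0.1663

RK4: k1 = f(t_n, p_n); k2 = f(t_n + h/2, p_n + (h/2)·k1); k3 = f(t_n + h/2, p_n + (h/2)·k2); k4 = f(t_n + h, p_n + h·k3); p_{n+1} = p_n + (h/6)·(k1 + 2k2 + 2k3 + k4).
t=0.000000, p=0.300000:
  k1 = f(0.000000, 0.300000) = -0.140000
  k2 = f(0.210000, 0.270600) = -0.148820
  k3 = f(0.210000, 0.268748) = -0.149376
  k4 = f(0.420000, 0.237262) = -0.158821
  p ← 0.300000 + (0.42/6)·(k1 + 2k2 + 2k3 + k4) = 0.237335
t=0.420000, p=0.237335:
  k1 = f(0.420000, 0.237335) = -0.158799
  k2 = f(0.630000, 0.203987) = -0.168804
  k3 = f(0.630000, 0.201886) = -0.169434
  k4 = f(0.840000, 0.166173) = -0.180148
  p ← 0.237335 + (0.42/6)·(k1 + 2k2 + 2k3 + k4) = 0.166255
p(0.84) ≈ 0.1663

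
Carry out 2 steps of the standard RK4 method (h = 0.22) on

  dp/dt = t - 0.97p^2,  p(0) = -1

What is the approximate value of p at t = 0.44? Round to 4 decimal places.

-1.5926

RK4: k1 = f(t_n, p_n); k2 = f(t_n + h/2, p_n + (h/2)·k1); k3 = f(t_n + h/2, p_n + (h/2)·k2); k4 = f(t_n + h, p_n + h·k3); p_{n+1} = p_n + (h/6)·(k1 + 2k2 + 2k3 + k4).
t=0.000000, p=-1.000000:
  k1 = f(0.000000, -1.000000) = -0.970000
  k2 = f(0.110000, -1.106700) = -1.078041
  k3 = f(0.110000, -1.118585) = -1.103694
  k4 = f(0.220000, -1.242813) = -1.278246
  p ← -1.000000 + (0.22/6)·(k1 + 2k2 + 2k3 + k4) = -1.242430
t=0.220000, p=-1.242430:
  k1 = f(0.220000, -1.242430) = -1.277322
  k2 = f(0.330000, -1.382935) = -1.525134
  k3 = f(0.330000, -1.410194) = -1.598989
  k4 = f(0.440000, -1.594207) = -2.025252
  p ← -1.242430 + (0.22/6)·(k1 + 2k2 + 2k3 + k4) = -1.592626
p(0.44) ≈ -1.5926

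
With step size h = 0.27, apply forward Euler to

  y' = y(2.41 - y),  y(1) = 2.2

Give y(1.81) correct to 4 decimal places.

2.3986

Euler: y_{n+1} = y_n + h·f(s_n, y_n).
s=1.000000, y=2.200000: f=0.462000 → y ← 2.200000 + 0.27·0.462000 = 2.324740
s=1.270000, y=2.324740: f=0.198207 → y ← 2.324740 + 0.27·0.198207 = 2.378256
s=1.540000, y=2.378256: f=0.075495 → y ← 2.378256 + 0.27·0.075495 = 2.398640
y(1.81) ≈ 2.3986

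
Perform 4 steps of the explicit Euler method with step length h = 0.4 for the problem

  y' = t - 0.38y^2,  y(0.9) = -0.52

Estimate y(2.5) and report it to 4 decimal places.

Euler: y_{n+1} = y_n + h·f(t_n, y_n).
t=0.900000, y=-0.520000: f=0.797248 → y ← -0.520000 + 0.4·0.797248 = -0.201101
t=1.300000, y=-0.201101: f=1.284632 → y ← -0.201101 + 0.4·1.284632 = 0.312752
t=1.700000, y=0.312752: f=1.662831 → y ← 0.312752 + 0.4·1.662831 = 0.977884
t=2.100000, y=0.977884: f=1.736622 → y ← 0.977884 + 0.4·1.736622 = 1.672533
y(2.5) ≈ 1.6725

1.6725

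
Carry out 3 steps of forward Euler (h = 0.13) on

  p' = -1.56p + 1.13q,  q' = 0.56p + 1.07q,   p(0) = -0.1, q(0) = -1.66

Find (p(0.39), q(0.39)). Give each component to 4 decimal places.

Euler on (p,q): p_{n+1} = p_n + h·p', q_{n+1} = q_n + h·q'.
0.000000: (-0.100000, -1.660000); f=(-1.719800, -1.832200) → (-0.323574, -1.898186)
0.130000: (-0.323574, -1.898186); f=(-1.640175, -2.212260) → (-0.536797, -2.185780)
0.260000: (-0.536797, -2.185780); f=(-1.632528, -2.639391) → (-0.749025, -2.528901)
(p(0.39), q(0.39)) ≈ (-0.7490, -2.5289)

-0.7490, -2.5289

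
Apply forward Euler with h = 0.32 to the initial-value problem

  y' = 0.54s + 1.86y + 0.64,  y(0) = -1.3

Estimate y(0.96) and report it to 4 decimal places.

-4.0256

Euler: y_{n+1} = y_n + h·f(s_n, y_n).
s=0.000000, y=-1.300000: f=-1.778000 → y ← -1.300000 + 0.32·(-1.778000) = -1.868960
s=0.320000, y=-1.868960: f=-2.663466 → y ← -1.868960 + 0.32·(-2.663466) = -2.721269
s=0.640000, y=-2.721269: f=-4.075960 → y ← -2.721269 + 0.32·(-4.075960) = -4.025576
y(0.96) ≈ -4.0256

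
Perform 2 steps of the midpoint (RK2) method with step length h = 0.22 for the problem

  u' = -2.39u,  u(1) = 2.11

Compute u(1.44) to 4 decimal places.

Midpoint: k1 = f(x_n, u_n); k2 = f(x_n + h/2, u_n + (h/2)·k1); u_{n+1} = u_n + h·k2.
x=1.000000, u=2.110000:
  k1 = f(1.000000, 2.110000) = -5.042900
  k2 = f(1.110000, 1.555281) = -3.717122
  u ← 2.110000 + 0.22·(-3.717122) = 1.292233
x=1.220000, u=1.292233:
  k1 = f(1.220000, 1.292233) = -3.088437
  k2 = f(1.330000, 0.952505) = -2.276487
  u ← 1.292233 + 0.22·(-2.276487) = 0.791406
u(1.44) ≈ 0.7914

0.7914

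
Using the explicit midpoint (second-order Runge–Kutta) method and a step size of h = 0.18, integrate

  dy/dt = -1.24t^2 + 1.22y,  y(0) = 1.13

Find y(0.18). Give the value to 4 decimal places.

1.4036

Midpoint: k1 = f(t_n, y_n); k2 = f(t_n + h/2, y_n + (h/2)·k1); y_{n+1} = y_n + h·k2.
t=0.000000, y=1.130000:
  k1 = f(0.000000, 1.130000) = 1.378600
  k2 = f(0.090000, 1.254074) = 1.519926
  y ← 1.130000 + 0.18·1.519926 = 1.403587
y(0.18) ≈ 1.4036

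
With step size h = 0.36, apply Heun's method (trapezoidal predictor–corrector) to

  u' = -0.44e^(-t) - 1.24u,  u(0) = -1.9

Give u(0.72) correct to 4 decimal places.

-0.9446

Heun: k1 = f(t_n, u_n); k2 = f(t_n + h, u_n + h·k1); u_{n+1} = u_n + (h/2)·(k1 + k2).
t=0.000000, u=-1.900000:
  k1 = f(0.000000, -1.900000) = 1.916000
  k2 = f(0.360000, -1.210240) = 1.193720
  u ← -1.900000 + (0.36/2)·(1.916000 + 1.193720) = -1.340250
t=0.360000, u=-1.340250:
  k1 = f(0.360000, -1.340250) = 1.354933
  k2 = f(0.720000, -0.852475) = 0.842897
  u ← -1.340250 + (0.36/2)·(1.354933 + 0.842897) = -0.944641
u(0.72) ≈ -0.9446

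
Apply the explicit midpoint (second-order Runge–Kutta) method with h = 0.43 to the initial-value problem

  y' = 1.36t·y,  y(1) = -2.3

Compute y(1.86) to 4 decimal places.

Midpoint: k1 = f(t_n, y_n); k2 = f(t_n + h/2, y_n + (h/2)·k1); y_{n+1} = y_n + h·k2.
t=1.000000, y=-2.300000:
  k1 = f(1.000000, -2.300000) = -3.128000
  k2 = f(1.215000, -2.972520) = -4.911792
  y ← -2.300000 + 0.43·(-4.911792) = -4.412071
t=1.430000, y=-4.412071:
  k1 = f(1.430000, -4.412071) = -8.580595
  k2 = f(1.645000, -6.256898) = -13.997933
  y ← -4.412071 + 0.43·(-13.997933) = -10.431182
y(1.86) ≈ -10.4312

-10.4312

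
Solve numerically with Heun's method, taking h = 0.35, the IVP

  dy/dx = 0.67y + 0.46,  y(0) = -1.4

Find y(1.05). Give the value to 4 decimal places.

Heun: k1 = f(x_n, y_n); k2 = f(x_n + h, y_n + h·k1); y_{n+1} = y_n + (h/2)·(k1 + k2).
x=0.000000, y=-1.400000:
  k1 = f(0.000000, -1.400000) = -0.478000
  k2 = f(0.350000, -1.567300) = -0.590091
  y ← -1.400000 + (0.35/2)·(-0.478000 + (-0.590091)) = -1.586916
x=0.350000, y=-1.586916:
  k1 = f(0.350000, -1.586916) = -0.603234
  k2 = f(0.700000, -1.798048) = -0.744692
  y ← -1.586916 + (0.35/2)·(-0.603234 + (-0.744692)) = -1.822803
x=0.700000, y=-1.822803:
  k1 = f(0.700000, -1.822803) = -0.761278
  k2 = f(1.050000, -2.089250) = -0.939798
  y ← -1.822803 + (0.35/2)·(-0.761278 + (-0.939798)) = -2.120491
y(1.05) ≈ -2.1205

-2.1205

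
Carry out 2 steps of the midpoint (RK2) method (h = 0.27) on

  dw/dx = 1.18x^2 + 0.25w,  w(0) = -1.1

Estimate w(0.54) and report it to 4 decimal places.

-1.1996

Midpoint: k1 = f(x_n, w_n); k2 = f(x_n + h/2, w_n + (h/2)·k1); w_{n+1} = w_n + h·k2.
x=0.000000, w=-1.100000:
  k1 = f(0.000000, -1.100000) = -0.275000
  k2 = f(0.135000, -1.137125) = -0.262776
  w ← -1.100000 + 0.27·(-0.262776) = -1.170949
x=0.270000, w=-1.170949:
  k1 = f(0.270000, -1.170949) = -0.206715
  k2 = f(0.405000, -1.198856) = -0.106165
  w ← -1.170949 + 0.27·(-0.106165) = -1.199614
w(0.54) ≈ -1.1996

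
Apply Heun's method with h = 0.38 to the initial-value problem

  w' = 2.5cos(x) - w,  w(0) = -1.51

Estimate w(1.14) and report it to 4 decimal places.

Heun: k1 = f(x_n, w_n); k2 = f(x_n + h, w_n + h·k1); w_{n+1} = w_n + (h/2)·(k1 + k2).
x=0.000000, w=-1.510000:
  k1 = f(0.000000, -1.510000) = 4.010000
  k2 = f(0.380000, 0.013800) = 2.307862
  w ← -1.510000 + (0.38/2)·(4.010000 + 2.307862) = -0.309606
x=0.380000, w=-0.309606:
  k1 = f(0.380000, -0.309606) = 2.631268
  k2 = f(0.760000, 0.690275) = 1.121815
  w ← -0.309606 + (0.38/2)·(2.631268 + 1.121815) = 0.403479
x=0.760000, w=0.403479:
  k1 = f(0.760000, 0.403479) = 1.408611
  k2 = f(1.140000, 0.938751) = 0.105235
  w ← 0.403479 + (0.38/2)·(1.408611 + 0.105235) = 0.691110
w(1.14) ≈ 0.6911

0.6911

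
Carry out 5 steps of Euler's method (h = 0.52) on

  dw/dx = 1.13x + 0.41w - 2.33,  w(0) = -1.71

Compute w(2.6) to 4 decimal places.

-9.9680

Euler: w_{n+1} = w_n + h·f(x_n, w_n).
x=0.000000, w=-1.710000: f=-3.031100 → w ← -1.710000 + 0.52·(-3.031100) = -3.286172
x=0.520000, w=-3.286172: f=-3.089731 → w ← -3.286172 + 0.52·(-3.089731) = -4.892832
x=1.040000, w=-4.892832: f=-3.160861 → w ← -4.892832 + 0.52·(-3.160861) = -6.536480
x=1.560000, w=-6.536480: f=-3.247157 → w ← -6.536480 + 0.52·(-3.247157) = -8.225001
x=2.080000, w=-8.225001: f=-3.351850 → w ← -8.225001 + 0.52·(-3.351850) = -9.967963
w(2.6) ≈ -9.9680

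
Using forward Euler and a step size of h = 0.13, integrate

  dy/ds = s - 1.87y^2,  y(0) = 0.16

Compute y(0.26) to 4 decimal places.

Euler: y_{n+1} = y_n + h·f(s_n, y_n).
s=0.000000, y=0.160000: f=-0.047872 → y ← 0.160000 + 0.13·(-0.047872) = 0.153777
s=0.130000, y=0.153777: f=0.085780 → y ← 0.153777 + 0.13·0.085780 = 0.164928
y(0.26) ≈ 0.1649

0.1649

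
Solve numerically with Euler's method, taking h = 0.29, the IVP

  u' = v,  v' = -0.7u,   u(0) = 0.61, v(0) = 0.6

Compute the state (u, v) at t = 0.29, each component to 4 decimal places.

Euler on (u,v): u_{n+1} = u_n + h·u', v_{n+1} = v_n + h·v'.
0.000000: (0.610000, 0.600000); f=(0.600000, -0.427000) → (0.784000, 0.476170)
(u(0.29), v(0.29)) ≈ (0.7840, 0.4762)

0.7840, 0.4762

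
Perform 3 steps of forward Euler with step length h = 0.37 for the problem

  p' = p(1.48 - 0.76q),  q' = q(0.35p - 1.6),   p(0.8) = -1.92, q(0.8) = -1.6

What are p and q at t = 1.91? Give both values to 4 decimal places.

Euler on (p,q): p_{n+1} = p_n + h·p', q_{n+1} = q_n + h·q'.
0.800000: (-1.920000, -1.600000); f=(-5.176320, 3.635200) → (-3.835238, -0.254976)
1.170000: (-3.835238, -0.254976); f=(-6.419352, 0.750224) → (-6.210399, 0.022607)
1.540000: (-6.210399, 0.022607); f=(-9.084687, -0.085311) → (-9.571733, -0.008958)
(p(1.91), q(1.91)) ≈ (-9.5717, -0.0090)

-9.5717, -0.0090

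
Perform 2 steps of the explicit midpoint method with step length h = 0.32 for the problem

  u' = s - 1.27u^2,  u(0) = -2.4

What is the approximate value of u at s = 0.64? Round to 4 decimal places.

Midpoint: k1 = f(s_n, u_n); k2 = f(s_n + h/2, u_n + (h/2)·k1); u_{n+1} = u_n + h·k2.
s=0.000000, u=-2.400000:
  k1 = f(0.000000, -2.400000) = -7.315200
  k2 = f(0.160000, -3.570432) = -16.029941
  u ← -2.400000 + 0.32·(-16.029941) = -7.529581
s=0.320000, u=-7.529581:
  k1 = f(0.320000, -7.529581) = -71.682129
  k2 = f(0.480000, -18.998722) = -457.928305
  u ← -7.529581 + 0.32·(-457.928305) = -154.066639
u(0.64) ≈ -154.0666

-154.0666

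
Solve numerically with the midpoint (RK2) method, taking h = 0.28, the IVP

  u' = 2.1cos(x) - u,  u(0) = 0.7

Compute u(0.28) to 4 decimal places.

1.0314

Midpoint: k1 = f(x_n, u_n); k2 = f(x_n + h/2, u_n + (h/2)·k1); u_{n+1} = u_n + h·k2.
x=0.000000, u=0.700000:
  k1 = f(0.000000, 0.700000) = 1.400000
  k2 = f(0.140000, 0.896000) = 1.183454
  u ← 0.700000 + 0.28·1.183454 = 1.031367
u(0.28) ≈ 1.0314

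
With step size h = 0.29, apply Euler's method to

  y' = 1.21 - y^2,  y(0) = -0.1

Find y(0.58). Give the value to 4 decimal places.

0.5811

Euler: y_{n+1} = y_n + h·f(x_n, y_n).
x=0.000000, y=-0.100000: f=1.200000 → y ← -0.100000 + 0.29·1.200000 = 0.248000
x=0.290000, y=0.248000: f=1.148496 → y ← 0.248000 + 0.29·1.148496 = 0.581064
y(0.58) ≈ 0.5811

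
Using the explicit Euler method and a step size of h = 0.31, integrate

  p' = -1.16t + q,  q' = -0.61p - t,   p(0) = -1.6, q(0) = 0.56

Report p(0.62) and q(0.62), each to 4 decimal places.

-1.2705, 1.0362

Euler on (p,q): p_{n+1} = p_n + h·p', q_{n+1} = q_n + h·q'.
0.000000: (-1.600000, 0.560000); f=(0.560000, 0.976000) → (-1.426400, 0.862560)
0.310000: (-1.426400, 0.862560); f=(0.502960, 0.560104) → (-1.270482, 1.036192)
(p(0.62), q(0.62)) ≈ (-1.2705, 1.0362)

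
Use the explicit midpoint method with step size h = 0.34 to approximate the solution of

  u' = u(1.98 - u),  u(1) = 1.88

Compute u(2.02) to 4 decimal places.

Midpoint: k1 = f(x_n, u_n); k2 = f(x_n + h/2, u_n + (h/2)·k1); u_{n+1} = u_n + h·k2.
x=1.000000, u=1.880000:
  k1 = f(1.000000, 1.880000) = 0.188000
  k2 = f(1.170000, 1.911960) = 0.130090
  u ← 1.880000 + 0.34·0.130090 = 1.924231
x=1.340000, u=1.924231:
  k1 = f(1.340000, 1.924231) = 0.107313
  k2 = f(1.510000, 1.942474) = 0.072894
  u ← 1.924231 + 0.34·0.072894 = 1.949014
x=1.680000, u=1.949014:
  k1 = f(1.680000, 1.949014) = 0.060391
  k2 = f(1.850000, 1.959281) = 0.040595
  u ← 1.949014 + 0.34·0.040595 = 1.962817
u(2.02) ≈ 1.9628

1.9628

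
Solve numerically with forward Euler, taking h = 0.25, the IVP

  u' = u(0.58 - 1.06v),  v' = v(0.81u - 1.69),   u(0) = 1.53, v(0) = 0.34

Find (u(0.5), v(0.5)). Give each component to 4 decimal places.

Euler on (u,v): u_{n+1} = u_n + h·u', v_{n+1} = v_n + h·v'.
0.000000: (1.530000, 0.340000); f=(0.335988, -0.153238) → (1.613997, 0.301691)
0.250000: (1.613997, 0.301691); f=(0.419975, -0.115446) → (1.718991, 0.272829)
(u(0.5), v(0.5)) ≈ (1.7190, 0.2728)

1.7190, 0.2728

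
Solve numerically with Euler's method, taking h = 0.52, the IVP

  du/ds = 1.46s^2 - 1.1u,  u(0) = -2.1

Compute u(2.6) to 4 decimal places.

Euler: u_{n+1} = u_n + h·f(s_n, u_n).
s=0.000000, u=-2.100000: f=2.310000 → u ← -2.100000 + 0.52·2.310000 = -0.898800
s=0.520000, u=-0.898800: f=1.383464 → u ← -0.898800 + 0.52·1.383464 = -0.179399
s=1.040000, u=-0.179399: f=1.776475 → u ← -0.179399 + 0.52·1.776475 = 0.744368
s=1.560000, u=0.744368: f=2.734251 → u ← 0.744368 + 0.52·2.734251 = 2.166179
s=2.080000, u=2.166179: f=3.933747 → u ← 2.166179 + 0.52·3.933747 = 4.211727
u(2.6) ≈ 4.2117

4.2117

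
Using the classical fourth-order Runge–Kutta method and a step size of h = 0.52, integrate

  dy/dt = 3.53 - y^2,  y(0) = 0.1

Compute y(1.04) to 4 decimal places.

RK4: k1 = f(t_n, y_n); k2 = f(t_n + h/2, y_n + (h/2)·k1); k3 = f(t_n + h/2, y_n + (h/2)·k2); k4 = f(t_n + h, y_n + h·k3); y_{n+1} = y_n + (h/6)·(k1 + 2k2 + 2k3 + k4).
t=0.000000, y=0.100000:
  k1 = f(0.000000, 0.100000) = 3.520000
  k2 = f(0.260000, 1.015200) = 2.499369
  k3 = f(0.260000, 0.749836) = 2.967746
  k4 = f(0.520000, 1.643228) = 0.829802
  y ← 0.100000 + (0.52/6)·(k1 + 2k2 + 2k3 + k4) = 1.424616
t=0.520000, y=1.424616:
  k1 = f(0.520000, 1.424616) = 1.500469
  k2 = f(0.780000, 1.814738) = 0.236726
  k3 = f(0.780000, 1.486165) = 1.321314
  k4 = f(1.040000, 2.111699) = -0.929274
  y ← 1.424616 + (0.52/6)·(k1 + 2k2 + 2k3 + k4) = 1.744180
y(1.04) ≈ 1.7442

1.7442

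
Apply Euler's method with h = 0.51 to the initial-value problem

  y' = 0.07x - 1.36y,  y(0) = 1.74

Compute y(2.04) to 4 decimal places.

0.0828

Euler: y_{n+1} = y_n + h·f(x_n, y_n).
x=0.000000, y=1.740000: f=-2.366400 → y ← 1.740000 + 0.51·(-2.366400) = 0.533136
x=0.510000, y=0.533136: f=-0.689365 → y ← 0.533136 + 0.51·(-0.689365) = 0.181560
x=1.020000, y=0.181560: f=-0.175521 → y ← 0.181560 + 0.51·(-0.175521) = 0.092044
x=1.530000, y=0.092044: f=-0.018080 → y ← 0.092044 + 0.51·(-0.018080) = 0.082823
y(2.04) ≈ 0.0828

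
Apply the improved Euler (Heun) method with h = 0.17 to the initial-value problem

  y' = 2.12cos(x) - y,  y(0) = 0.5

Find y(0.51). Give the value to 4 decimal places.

Heun: k1 = f(x_n, y_n); k2 = f(x_n + h, y_n + h·k1); y_{n+1} = y_n + (h/2)·(k1 + k2).
x=0.000000, y=0.500000:
  k1 = f(0.000000, 0.500000) = 1.620000
  k2 = f(0.170000, 0.775400) = 1.314040
  y ← 0.500000 + (0.17/2)·(1.620000 + 1.314040) = 0.749393
x=0.170000, y=0.749393:
  k1 = f(0.170000, 0.749393) = 1.340046
  k2 = f(0.340000, 0.977201) = 1.021439
  y ← 0.749393 + (0.17/2)·(1.340046 + 1.021439) = 0.950120
x=0.340000, y=0.950120:
  k1 = f(0.340000, 0.950120) = 1.048520
  k2 = f(0.510000, 1.128368) = 0.721850
  y ← 0.950120 + (0.17/2)·(1.048520 + 0.721850) = 1.100601
y(0.51) ≈ 1.1006

1.1006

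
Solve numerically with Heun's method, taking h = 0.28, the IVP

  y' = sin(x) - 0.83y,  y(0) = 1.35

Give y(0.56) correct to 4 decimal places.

0.9872

Heun: k1 = f(x_n, y_n); k2 = f(x_n + h, y_n + h·k1); y_{n+1} = y_n + (h/2)·(k1 + k2).
x=0.000000, y=1.350000:
  k1 = f(0.000000, 1.350000) = -1.120500
  k2 = f(0.280000, 1.036260) = -0.583740
  y ← 1.350000 + (0.28/2)·(-1.120500 + (-0.583740)) = 1.111406
x=0.280000, y=1.111406:
  k1 = f(0.280000, 1.111406) = -0.646112
  k2 = f(0.560000, 0.930495) = -0.241125
  y ← 1.111406 + (0.28/2)·(-0.646112 + (-0.241125)) = 0.987193
y(0.56) ≈ 0.9872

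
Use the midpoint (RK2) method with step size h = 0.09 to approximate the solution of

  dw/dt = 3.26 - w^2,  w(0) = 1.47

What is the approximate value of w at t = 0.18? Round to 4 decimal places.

Midpoint: k1 = f(t_n, w_n); k2 = f(t_n + h/2, w_n + (h/2)·k1); w_{n+1} = w_n + h·k2.
t=0.000000, w=1.470000:
  k1 = f(0.000000, 1.470000) = 1.099100
  k2 = f(0.045000, 1.519459) = 0.951243
  w ← 1.470000 + 0.09·0.951243 = 1.555612
t=0.090000, w=1.555612:
  k1 = f(0.090000, 1.555612) = 0.840072
  k2 = f(0.135000, 1.593415) = 0.721028
  w ← 1.555612 + 0.09·0.721028 = 1.620504
w(0.18) ≈ 1.6205

1.6205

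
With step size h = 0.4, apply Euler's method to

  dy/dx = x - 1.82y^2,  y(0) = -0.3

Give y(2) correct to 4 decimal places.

0.9349

Euler: y_{n+1} = y_n + h·f(x_n, y_n).
x=0.000000, y=-0.300000: f=-0.163800 → y ← -0.300000 + 0.4·(-0.163800) = -0.365520
x=0.400000, y=-0.365520: f=0.156839 → y ← -0.365520 + 0.4·0.156839 = -0.302784
x=0.800000, y=-0.302784: f=0.633145 → y ← -0.302784 + 0.4·0.633145 = -0.049526
x=1.200000, y=-0.049526: f=1.195536 → y ← -0.049526 + 0.4·1.195536 = 0.428688
x=1.600000, y=0.428688: f=1.265532 → y ← 0.428688 + 0.4·1.265532 = 0.934901
y(2) ≈ 0.9349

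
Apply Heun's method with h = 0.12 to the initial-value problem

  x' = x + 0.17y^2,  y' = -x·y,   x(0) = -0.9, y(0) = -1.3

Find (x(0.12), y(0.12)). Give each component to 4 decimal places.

Heun on (x,y): k1 = f(s_n, state_n); k2 = f(s_n + h, state_n + h·k1); state_{n+1} = state_n + (h/2)·(k1 + k2).
0.000000: (-0.900000, -1.300000)
  k1 = (-0.612700, -1.170000)
  predictor → (-0.973524, -1.440400)
  k2 = (-0.620816, -1.402264)
  → (-0.974011, -1.454336)
(x(0.12), y(0.12)) ≈ (-0.9740, -1.4543)

-0.9740, -1.4543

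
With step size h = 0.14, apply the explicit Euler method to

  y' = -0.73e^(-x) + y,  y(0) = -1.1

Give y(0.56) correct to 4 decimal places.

-2.2799

Euler: y_{n+1} = y_n + h·f(x_n, y_n).
x=0.000000, y=-1.100000: f=-1.830000 → y ← -1.100000 + 0.14·(-1.830000) = -1.356200
x=0.140000, y=-1.356200: f=-1.990832 → y ← -1.356200 + 0.14·(-1.990832) = -1.634916
x=0.280000, y=-1.634916: f=-2.186639 → y ← -1.634916 + 0.14·(-2.186639) = -1.941046
x=0.420000, y=-1.941046: f=-2.420690 → y ← -1.941046 + 0.14·(-2.420690) = -2.279942
y(0.56) ≈ -2.2799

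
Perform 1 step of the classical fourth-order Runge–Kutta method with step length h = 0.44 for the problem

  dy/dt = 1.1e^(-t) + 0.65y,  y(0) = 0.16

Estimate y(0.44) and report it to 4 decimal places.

RK4: k1 = f(t_n, y_n); k2 = f(t_n + h/2, y_n + (h/2)·k1); k3 = f(t_n + h/2, y_n + (h/2)·k2); k4 = f(t_n + h, y_n + h·k3); y_{n+1} = y_n + (h/6)·(k1 + 2k2 + 2k3 + k4).
t=0.000000, y=0.160000:
  k1 = f(0.000000, 0.160000) = 1.204000
  k2 = f(0.220000, 0.424880) = 1.158943
  k3 = f(0.220000, 0.414967) = 1.152499
  k4 = f(0.440000, 0.667100) = 1.142055
  y ← 0.160000 + (0.44/6)·(k1 + 2k2 + 2k3 + k4) = 0.671056
y(0.44) ≈ 0.6711

0.6711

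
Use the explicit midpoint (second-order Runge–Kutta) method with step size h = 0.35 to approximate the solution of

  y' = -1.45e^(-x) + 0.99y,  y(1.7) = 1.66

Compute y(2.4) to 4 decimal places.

3.0858

Midpoint: k1 = f(x_n, y_n); k2 = f(x_n + h/2, y_n + (h/2)·k1); y_{n+1} = y_n + h·k2.
x=1.700000, y=1.660000:
  k1 = f(1.700000, 1.660000) = 1.378509
  k2 = f(1.875000, 1.901239) = 1.659862
  y ← 1.660000 + 0.35·1.659862 = 2.240952
x=2.050000, y=2.240952:
  k1 = f(2.050000, 2.240952) = 2.031877
  k2 = f(2.225000, 2.596530) = 2.413867
  y ← 2.240952 + 0.35·2.413867 = 3.085805
y(2.4) ≈ 3.0858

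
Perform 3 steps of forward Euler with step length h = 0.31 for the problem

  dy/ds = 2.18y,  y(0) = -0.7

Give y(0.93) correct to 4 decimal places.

Euler: y_{n+1} = y_n + h·f(s_n, y_n).
s=0.000000, y=-0.700000: f=-1.526000 → y ← -0.700000 + 0.31·(-1.526000) = -1.173060
s=0.310000, y=-1.173060: f=-2.557271 → y ← -1.173060 + 0.31·(-2.557271) = -1.965814
s=0.620000, y=-1.965814: f=-4.285474 → y ← -1.965814 + 0.31·(-4.285474) = -3.294311
y(0.93) ≈ -3.2943

-3.2943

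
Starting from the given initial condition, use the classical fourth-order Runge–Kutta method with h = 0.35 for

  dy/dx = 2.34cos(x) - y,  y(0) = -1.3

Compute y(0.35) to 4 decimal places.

RK4: k1 = f(x_n, y_n); k2 = f(x_n + h/2, y_n + (h/2)·k1); k3 = f(x_n + h/2, y_n + (h/2)·k2); k4 = f(x_n + h, y_n + h·k3); y_{n+1} = y_n + (h/6)·(k1 + 2k2 + 2k3 + k4).
x=0.000000, y=-1.300000:
  k1 = f(0.000000, -1.300000) = 3.640000
  k2 = f(0.175000, -0.663000) = 2.967260
  k3 = f(0.175000, -0.780729) = 3.084990
  k4 = f(0.350000, -0.220254) = 2.418386
  y ← -1.300000 + (0.35/6)·(k1 + 2k2 + 2k3 + k4) = -0.240498
y(0.35) ≈ -0.2405

-0.2405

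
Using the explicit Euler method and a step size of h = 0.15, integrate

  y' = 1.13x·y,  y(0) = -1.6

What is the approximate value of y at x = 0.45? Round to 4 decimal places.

-1.7241

Euler: y_{n+1} = y_n + h·f(x_n, y_n).
x=0.000000, y=-1.600000: f=0.000000 → y ← -1.600000 + 0.15·0.000000 = -1.600000
x=0.150000, y=-1.600000: f=-0.271200 → y ← -1.600000 + 0.15·(-0.271200) = -1.640680
x=0.300000, y=-1.640680: f=-0.556191 → y ← -1.640680 + 0.15·(-0.556191) = -1.724109
y(0.45) ≈ -1.7241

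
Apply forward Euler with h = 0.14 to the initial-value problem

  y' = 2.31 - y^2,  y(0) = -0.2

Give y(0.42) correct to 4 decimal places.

Euler: y_{n+1} = y_n + h·f(t_n, y_n).
t=0.000000, y=-0.200000: f=2.270000 → y ← -0.200000 + 0.14·2.270000 = 0.117800
t=0.140000, y=0.117800: f=2.296123 → y ← 0.117800 + 0.14·2.296123 = 0.439257
t=0.280000, y=0.439257: f=2.117053 → y ← 0.439257 + 0.14·2.117053 = 0.735645
y(0.42) ≈ 0.7356

0.7356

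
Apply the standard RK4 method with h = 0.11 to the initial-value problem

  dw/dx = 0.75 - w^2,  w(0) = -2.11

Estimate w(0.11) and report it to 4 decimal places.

-2.6381

RK4: k1 = f(x_n, w_n); k2 = f(x_n + h/2, w_n + (h/2)·k1); k3 = f(x_n + h/2, w_n + (h/2)·k2); k4 = f(x_n + h, w_n + h·k3); w_{n+1} = w_n + (h/6)·(k1 + 2k2 + 2k3 + k4).
x=0.000000, w=-2.110000:
  k1 = f(0.000000, -2.110000) = -3.702100
  k2 = f(0.055000, -2.313616) = -4.602817
  k3 = f(0.055000, -2.363155) = -4.834501
  k4 = f(0.110000, -2.641795) = -6.229081
  w ← -2.110000 + (0.11/6)·(k1 + 2k2 + 2k3 + k4) = -2.638107
w(0.11) ≈ -2.6381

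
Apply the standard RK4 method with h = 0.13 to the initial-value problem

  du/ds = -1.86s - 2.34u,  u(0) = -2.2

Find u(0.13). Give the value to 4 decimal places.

-1.6373

RK4: k1 = f(s_n, u_n); k2 = f(s_n + h/2, u_n + (h/2)·k1); k3 = f(s_n + h/2, u_n + (h/2)·k2); k4 = f(s_n + h, u_n + h·k3); u_{n+1} = u_n + (h/6)·(k1 + 2k2 + 2k3 + k4).
s=0.000000, u=-2.200000:
  k1 = f(0.000000, -2.200000) = 5.148000
  k2 = f(0.065000, -1.865380) = 4.244089
  k3 = f(0.065000, -1.924134) = 4.381574
  k4 = f(0.130000, -1.630395) = 3.573325
  u ← -2.200000 + (0.13/6)·(k1 + 2k2 + 2k3 + k4) = -1.637259
u(0.13) ≈ -1.6373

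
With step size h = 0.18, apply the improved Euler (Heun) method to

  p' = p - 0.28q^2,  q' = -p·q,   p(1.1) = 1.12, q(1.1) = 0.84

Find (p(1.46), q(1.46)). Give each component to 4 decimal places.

1.5435, 0.5271

Heun on (p,q): k1 = f(x_n, state_n); k2 = f(x_n + h, state_n + h·k1); state_{n+1} = state_n + (h/2)·(k1 + k2).
1.100000: (1.120000, 0.840000)
  k1 = (0.922432, -0.940800)
  predictor → (1.286038, 0.670656)
  k2 = (1.160100, -0.862489)
  → (1.307428, 0.677704)
1.280000: (1.307428, 0.677704)
  k1 = (1.178829, -0.886049)
  predictor → (1.519617, 0.518215)
  k2 = (1.444424, -0.787489)
  → (1.543521, 0.527086)
(p(1.46), q(1.46)) ≈ (1.5435, 0.5271)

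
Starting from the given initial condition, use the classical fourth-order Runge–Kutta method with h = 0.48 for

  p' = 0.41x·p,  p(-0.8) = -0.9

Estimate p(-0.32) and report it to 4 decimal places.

-0.8061

RK4: k1 = f(x_n, p_n); k2 = f(x_n + h/2, p_n + (h/2)·k1); k3 = f(x_n + h/2, p_n + (h/2)·k2); k4 = f(x_n + h, p_n + h·k3); p_{n+1} = p_n + (h/6)·(k1 + 2k2 + 2k3 + k4).
x=-0.800000, p=-0.900000:
  k1 = f(-0.800000, -0.900000) = 0.295200
  k2 = f(-0.560000, -0.829152) = 0.190373
  k3 = f(-0.560000, -0.854310) = 0.196150
  k4 = f(-0.320000, -0.805848) = 0.105727
  p ← -0.900000 + (0.48/6)·(k1 + 2k2 + 2k3 + k4) = -0.806082
p(-0.32) ≈ -0.8061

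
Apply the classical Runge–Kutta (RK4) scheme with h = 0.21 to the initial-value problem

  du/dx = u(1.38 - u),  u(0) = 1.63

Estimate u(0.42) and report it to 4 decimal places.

1.5097

RK4: k1 = f(x_n, u_n); k2 = f(x_n + h/2, u_n + (h/2)·k1); k3 = f(x_n + h/2, u_n + (h/2)·k2); k4 = f(x_n + h, u_n + h·k3); u_{n+1} = u_n + (h/6)·(k1 + 2k2 + 2k3 + k4).
x=0.000000, u=1.630000:
  k1 = f(0.000000, 1.630000) = -0.407500
  k2 = f(0.105000, 1.587212) = -0.328890
  k3 = f(0.105000, 1.595467) = -0.343770
  k4 = f(0.210000, 1.557808) = -0.276991
  u ← 1.630000 + (0.21/6)·(k1 + 2k2 + 2k3 + k4) = 1.558957
x=0.210000, u=1.558957:
  k1 = f(0.210000, 1.558957) = -0.278986
  k2 = f(0.315000, 1.529663) = -0.228934
  k3 = f(0.315000, 1.534919) = -0.237787
  k4 = f(0.420000, 1.509021) = -0.194696
  u ← 1.558957 + (0.21/6)·(k1 + 2k2 + 2k3 + k4) = 1.509707
u(0.42) ≈ 1.5097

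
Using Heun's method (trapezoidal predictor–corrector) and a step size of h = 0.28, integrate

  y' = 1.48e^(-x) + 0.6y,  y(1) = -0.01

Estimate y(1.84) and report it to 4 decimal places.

Heun: k1 = f(x_n, y_n); k2 = f(x_n + h, y_n + h·k1); y_{n+1} = y_n + (h/2)·(k1 + k2).
x=1.000000, y=-0.010000:
  k1 = f(1.000000, -0.010000) = 0.538462
  k2 = f(1.280000, 0.140769) = 0.495957
  y ← -0.010000 + (0.28/2)·(0.538462 + 0.495957) = 0.134819
x=1.280000, y=0.134819:
  k1 = f(1.280000, 0.134819) = 0.492386
  k2 = f(1.560000, 0.272687) = 0.474613
  y ← 0.134819 + (0.28/2)·(0.492386 + 0.474613) = 0.270199
x=1.560000, y=0.270199:
  k1 = f(1.560000, 0.270199) = 0.473121
  k2 = f(1.840000, 0.402672) = 0.476653
  y ← 0.270199 + (0.28/2)·(0.473121 + 0.476653) = 0.403167
y(1.84) ≈ 0.4032

0.4032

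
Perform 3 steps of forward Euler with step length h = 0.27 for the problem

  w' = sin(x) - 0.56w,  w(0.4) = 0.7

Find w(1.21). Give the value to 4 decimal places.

Euler: w_{n+1} = w_n + h·f(x_n, w_n).
x=0.400000, w=0.700000: f=-0.002582 → w ← 0.700000 + 0.27·(-0.002582) = 0.699303
x=0.670000, w=0.699303: f=0.229376 → w ← 0.699303 + 0.27·0.229376 = 0.761235
x=0.940000, w=0.761235: f=0.381267 → w ← 0.761235 + 0.27·0.381267 = 0.864177
w(1.21) ≈ 0.8642

0.8642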